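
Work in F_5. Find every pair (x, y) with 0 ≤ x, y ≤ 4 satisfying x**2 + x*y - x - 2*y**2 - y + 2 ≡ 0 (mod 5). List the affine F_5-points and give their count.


Affine F_5-points: {(1, 1), (1, 4), (4, 1), (4, 3)}; count = 4.

For each of the 25 pairs (x, y) ∈ F_5², evaluate f(x, y) mod 5. Record the zeros.
  x = 0: [0↦2, 1↦4, 2↦2, 3↦1, 4↦1]  zeros at y ∈ ∅
  x = 1: [0↦2, 1↦0, 2↦4, 3↦4, 4↦0]  zeros at y ∈ {1, 4}
  x = 2: [0↦4, 1↦3, 2↦3, 3↦4, 4↦1]  zeros at y ∈ ∅
  x = 3: [0↦3, 1↦3, 2↦4, 3↦1, 4↦4]  zeros at y ∈ ∅
  x = 4: [0↦4, 1↦0, 2↦2, 3↦0, 4↦4]  zeros at y ∈ {1, 3}
Collecting zeros: affine points = {(1, 1), (1, 4), (4, 1), (4, 3)}.
Total count |C(F_5)_aff| = 4.


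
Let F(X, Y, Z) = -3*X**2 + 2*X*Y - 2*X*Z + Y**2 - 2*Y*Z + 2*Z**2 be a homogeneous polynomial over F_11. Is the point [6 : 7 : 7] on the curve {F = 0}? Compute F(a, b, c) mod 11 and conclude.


F(6,7,7) ≡ 7 (mod 11); P is NOT on the curve.

Evaluate F(6, 7, 7) term-by-term (mod 11).
  -3*X**2 ↦ -3·36·1·1 = -108
  2*X*Y ↦ 2·6·7·1 = 84
  -2*X*Z ↦ -2·6·1·7 = -84
  Y**2 ↦ 1·1·49·1 = 49
  -2*Y*Z ↦ -2·1·7·7 = -98
  2*Z**2 ↦ 2·1·1·49 = 98
Sum: F(6, 7, 7) = (-108) + (84) + (-84) + (49) + (-98) + (98) = -59.
Reducing mod 11: -59 ≡ 7 (mod 11).
Since F(a, b, c) ≡ 7 ≠ 0 (mod 11), P does NOT lie on the curve.


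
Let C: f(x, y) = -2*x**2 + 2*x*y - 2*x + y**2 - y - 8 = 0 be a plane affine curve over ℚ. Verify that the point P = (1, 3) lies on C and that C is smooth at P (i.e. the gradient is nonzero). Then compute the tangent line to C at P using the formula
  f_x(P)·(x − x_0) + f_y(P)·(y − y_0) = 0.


Tangent line at P: 7*y - 21 = 0.

Step 1: f(1, 3) = 0, so P lies on C.
Step 2: partial derivatives
  f_x(x, y) = -4*x + 2*y - 2, f_y(x, y) = 2*x + 2*y - 1.
  f_x(P) = 0, f_y(P) = 7 (gradient nonzero, so P is smooth).
Step 3: tangent line at P: 0·(x − 1) + 7·(y − 3) = 0.
Expanding: 7*y - 21 = 0.


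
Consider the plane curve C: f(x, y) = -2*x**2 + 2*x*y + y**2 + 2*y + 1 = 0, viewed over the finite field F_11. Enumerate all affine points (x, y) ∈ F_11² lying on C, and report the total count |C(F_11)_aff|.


Affine F_11-points: {(0, 10), (1, 2), (1, 5), (2, 1), (2, 4), (3, 7), (4, 5), (4, 7), (10, 1), (10, 10)}; count = 10.

For each of the 121 pairs (x, y) ∈ F_11², evaluate f(x, y) mod 11. Record the zeros.
  x = 0: [0↦1, 1↦4, 2↦9, 3↦5, 4↦3, 5↦3, 6↦5, 7↦9, 8↦4, 9↦1, 10↦0]  zeros at y ∈ {10}
  x = 1: [0↦10, 1↦4, 2↦0, 3↦9, 4↦9, 5↦0, 6↦4, 7↦10, 8↦7, 9↦6, 10↦7]  zeros at y ∈ {2, 5}
  x = 2: [0↦4, 1↦0, 2↦9, 3↦9, 4↦0, 5↦4, 6↦10, 7↦7, 8↦6, 9↦7, 10↦10]  zeros at y ∈ {1, 4}
  x = 3: [0↦5, 1↦3, 2↦3, 3↦5, 4↦9, 5↦4, 6↦1, 7↦0, 8↦1, 9↦4, 10↦9]  zeros at y ∈ {7}
  x = 4: [0↦2, 1↦2, 2↦4, 3↦8, 4↦3, 5↦0, 6↦10, 7↦0, 8↦3, 9↦8, 10↦4]  zeros at y ∈ {5, 7}
  x = 5: [0↦6, 1↦8, 2↦1, 3↦7, 4↦4, 5↦3, 6↦4, 7↦7, 8↦1, 9↦8, 10↦6]  zeros at y ∈ ∅
  x = 6: [0↦6, 1↦10, 2↦5, 3↦2, 4↦1, 5↦2, 6↦5, 7↦10, 8↦6, 9↦4, 10↦4]  zeros at y ∈ ∅
  x = 7: [0↦2, 1↦8, 2↦5, 3↦4, 4↦5, 5↦8, 6↦2, 7↦9, 8↦7, 9↦7, 10↦9]  zeros at y ∈ ∅
  x = 8: [0↦5, 1↦2, 2↦1, 3↦2, 4↦5, 5↦10, 6↦6, 7↦4, 8↦4, 9↦6, 10↦10]  zeros at y ∈ ∅
  x = 9: [0↦4, 1↦3, 2↦4, 3↦7, 4↦1, 5↦8, 6↦6, 7↦6, 8↦8, 9↦1, 10↦7]  zeros at y ∈ ∅
  x = 10: [0↦10, 1↦0, 2↦3, 3↦8, 4↦4, 5↦2, 6↦2, 7↦4, 8↦8, 9↦3, 10↦0]  zeros at y ∈ {1, 10}
Collecting zeros: affine points = {(0, 10), (1, 2), (1, 5), (2, 1), (2, 4), (3, 7), (4, 5), (4, 7), (10, 1), (10, 10)}.
Total count |C(F_11)_aff| = 10.


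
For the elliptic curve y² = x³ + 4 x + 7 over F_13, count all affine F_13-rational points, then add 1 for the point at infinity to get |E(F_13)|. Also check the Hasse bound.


Affine points = {(1, 5), (1, 8), (2, 6), (2, 7), (4, 3), (4, 10), (5, 3), (5, 10), (6, 0), (7, 1), (7, 12), (11, 2), (11, 11)}; affine count = 13; |E(F_13)| = 14.

Discriminant check: Δ ∝ 4a³ + 27b² = 4·4³ + 27·7² = 4·64 + 27·49 ≡ 6 (mod 13). Nonzero ⇒ E is nonsingular.
For each x ∈ F_13, compute rhs = x³ + 4·x + 7 mod 13, then count y ∈ F_13 with y² ≡ rhs.
  x = 0: rhs = 7, matching y values: none (0 points).
  x = 1: rhs = 12, matching y values: 5, 8 (2 points).
  x = 2: rhs = 10, matching y values: 6, 7 (2 points).
  x = 3: rhs = 7, matching y values: none (0 points).
  x = 4: rhs = 9, matching y values: 3, 10 (2 points).
  x = 5: rhs = 9, matching y values: 3, 10 (2 points).
  x = 6: rhs = 0, matching y values: 0 (1 points).
  x = 7: rhs = 1, matching y values: 1, 12 (2 points).
  x = 8: rhs = 5, matching y values: none (0 points).
  x = 9: rhs = 5, matching y values: none (0 points).
  x = 10: rhs = 7, matching y values: none (0 points).
  x = 11: rhs = 4, matching y values: 2, 11 (2 points).
  x = 12: rhs = 2, matching y values: none (0 points).
Total affine count: 13.
Full point count |E(F_13)| = 13 + 1 = 14.
Hasse bound: |14 − (13+1)| = |0| = 0 ≤ 2√13 ≈ 7.2111 ✓.


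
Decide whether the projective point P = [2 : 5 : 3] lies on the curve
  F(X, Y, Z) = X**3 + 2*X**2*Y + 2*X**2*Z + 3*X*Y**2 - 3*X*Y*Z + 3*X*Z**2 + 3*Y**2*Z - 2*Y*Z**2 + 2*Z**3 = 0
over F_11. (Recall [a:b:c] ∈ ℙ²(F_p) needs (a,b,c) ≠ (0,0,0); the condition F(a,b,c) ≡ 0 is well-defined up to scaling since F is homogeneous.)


F(2,5,3) ≡ 1 (mod 11); P is NOT on the curve.

Evaluate F(2, 5, 3) term-by-term (mod 11).
  X**3 ↦ 1·8·1·1 = 8
  2*X**2*Y ↦ 2·4·5·1 = 40
  2*X**2*Z ↦ 2·4·1·3 = 24
  3*X*Y**2 ↦ 3·2·25·1 = 150
  -3*X*Y*Z ↦ -3·2·5·3 = -90
  3*X*Z**2 ↦ 3·2·1·9 = 54
  3*Y**2*Z ↦ 3·1·25·3 = 225
  -2*Y*Z**2 ↦ -2·1·5·9 = -90
  2*Z**3 ↦ 2·1·1·27 = 54
Sum: F(2, 5, 3) = (8) + (40) + (24) + (150) + (-90) + (54) + (225) + (-90) + (54) = 375.
Reducing mod 11: 375 ≡ 1 (mod 11).
Since F(a, b, c) ≡ 1 ≠ 0 (mod 11), P does NOT lie on the curve.


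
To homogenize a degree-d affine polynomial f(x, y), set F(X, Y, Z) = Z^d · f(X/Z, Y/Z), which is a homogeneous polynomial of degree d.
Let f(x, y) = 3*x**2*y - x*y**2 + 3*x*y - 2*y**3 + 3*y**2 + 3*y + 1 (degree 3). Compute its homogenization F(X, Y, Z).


F(X, Y, Z) = 3*X**2*Y - X*Y**2 + 3*X*Y*Z - 2*Y**3 + 3*Y**2*Z + 3*Y*Z**2 + Z**3

deg(f) = 3.
Substitute x = X/Z, y = Y/Z into f, then multiply by Z^3.
  monomial 3·x^2·y^1 ↦ 3·X^2·Y^1·Z^0.
  monomial -1·x^1·y^2 ↦ -1·X^1·Y^2·Z^0.
  monomial 3·x^1·y^1 ↦ 3·X^1·Y^1·Z^1.
  monomial -2·x^0·y^3 ↦ -2·X^0·Y^3·Z^0.
  monomial 3·x^0·y^2 ↦ 3·X^0·Y^2·Z^1.
  monomial 3·x^0·y^1 ↦ 3·X^0·Y^1·Z^2.
  monomial 1·x^0·y^0 ↦ 1·X^0·Y^0·Z^3.
Collecting: F(X, Y, Z) = 3*X**2*Y - X*Y**2 + 3*X*Y*Z - 2*Y**3 + 3*Y**2*Z + 3*Y*Z**2 + Z**3.


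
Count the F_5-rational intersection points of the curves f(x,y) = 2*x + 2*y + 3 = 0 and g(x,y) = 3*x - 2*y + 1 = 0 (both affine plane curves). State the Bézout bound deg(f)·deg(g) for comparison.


Common zeros: ∅; count = 0; Bézout bound = 1.

deg(f) = 1, deg(g) = 1, so Bézout bound = 1.
Scan x ∈ F_5. For each x, list the y ∈ F_5 with f(x, y) ≡ 0 and those with g(x, y) ≡ 0 (mod 5); the common zeros in that column are the intersection.
  x = 0: f ≡ 0 at y ∈ {1}; g ≡ 0 at y ∈ {3}; common: ∅.
  x = 1: f ≡ 0 at y ∈ {0}; g ≡ 0 at y ∈ {2}; common: ∅.
  x = 2: f ≡ 0 at y ∈ {4}; g ≡ 0 at y ∈ {1}; common: ∅.
  x = 3: f ≡ 0 at y ∈ {3}; g ≡ 0 at y ∈ {0}; common: ∅.
  x = 4: f ≡ 0 at y ∈ {2}; g ≡ 0 at y ∈ {4}; common: ∅.
Collecting: common zeros = ∅, so the count is 0.
Comparison with the Bézout bound: 0 ≤ 1 = deg(f)·deg(g), as expected for curves with no common component (the affine F_5-count falls short of the bound because intersections may lie at infinity, over extension fields, or carry multiplicity).


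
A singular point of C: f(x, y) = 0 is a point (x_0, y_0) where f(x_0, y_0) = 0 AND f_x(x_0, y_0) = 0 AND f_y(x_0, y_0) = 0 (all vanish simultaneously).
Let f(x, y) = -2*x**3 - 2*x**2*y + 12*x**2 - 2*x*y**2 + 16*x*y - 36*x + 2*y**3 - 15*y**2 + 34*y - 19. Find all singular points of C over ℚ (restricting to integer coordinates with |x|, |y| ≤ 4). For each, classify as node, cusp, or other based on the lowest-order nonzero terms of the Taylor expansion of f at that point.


Singular points: {(1, 3)}; classification: cusp.

Compute partial derivatives:
  f_x = -6*x**2 - 4*x*y + 24*x - 2*y**2 + 16*y - 36.
  f_y = -2*x**2 - 4*x*y + 16*x + 6*y**2 - 30*y + 34.
Scan x_0 ∈ {−4, ..., 4}. For each x_0, f_y(x_0, y) is a polynomial in y; find its integer roots y ∈ {−4, ..., 4}, then test f_x and f at those candidates.
  x = -4: f_y(-4, y) = 6*y**2 - 14*y - 62; no integer root y with |y| ≤ 4.
  x = -3: f_y(-3, y) = 6*y**2 - 18*y - 32; no integer root y with |y| ≤ 4.
  x = -2: f_y(-2, y) = 6*y**2 - 22*y - 6; no integer root y with |y| ≤ 4.
  x = -1: f_y(-1, y) = 6*y**2 - 26*y + 16; no integer root y with |y| ≤ 4.
  x = 0: f_y(0, y) = 6*y**2 - 30*y + 34; no integer root y with |y| ≤ 4.
  x = 1: f_y(1, y) = 6*y**2 - 34*y + 48; vanishes at y ∈ {3}. (1, 3): f_x = 0, f = 0 — SINGULAR.
  x = 2: f_y(2, y) = 6*y**2 - 38*y + 58; no integer root y with |y| ≤ 4.
  x = 3: f_y(3, y) = 6*y**2 - 42*y + 64; no integer root y with |y| ≤ 4.
  x = 4: f_y(4, y) = 6*y**2 - 46*y + 66; no integer root y with |y| ≤ 4.
Only singular point on the grid: (1, 3).
Classify: substitute x = 1 + u, y = 3 + v and expand: f = -2*u**3 - 2*u**2*v - 2*u*v**2 + 2*v**3 + v**2.
No constant or linear terms (consistent with a singular point). Quadratic part: v**2. Cubic part: -2*u**3 - 2*u**2*v - 2*u*v**2 + 2*v**3.
The quadratic part v**2 is a perfect square, so there is a single (double) tangent line v = 0, i.e. y = 3. Restricting the cubic part to that line (v = 0) leaves -2*u**3 ≠ 0, so f is not divisible by v and the branch is v² ≈ 2*u**3 to lowest order — this is a cusp.
Classification: cusp.


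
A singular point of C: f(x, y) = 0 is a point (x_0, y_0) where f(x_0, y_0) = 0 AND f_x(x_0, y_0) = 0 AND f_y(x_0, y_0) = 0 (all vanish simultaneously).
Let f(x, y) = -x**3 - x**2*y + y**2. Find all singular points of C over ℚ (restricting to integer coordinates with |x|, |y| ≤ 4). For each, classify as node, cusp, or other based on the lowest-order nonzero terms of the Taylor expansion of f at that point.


Singular points: {(0, 0)}; classification: cusp.

Compute partial derivatives:
  f_x = -3*x**2 - 2*x*y.
  f_y = -x**2 + 2*y.
Scan x_0 ∈ {−4, ..., 4}. For each x_0, f_y(x_0, y) is a polynomial in y; find its integer roots y ∈ {−4, ..., 4}, then test f_x and f at those candidates.
  x = -4: f_y(-4, y) = 2*y - 16; no integer root y with |y| ≤ 4.
  x = -3: f_y(-3, y) = 2*y - 9; no integer root y with |y| ≤ 4.
  x = -2: f_y(-2, y) = 2*y - 4; vanishes at y ∈ {2}. (-2, 2): f_x = -4 ≠ 0.
  x = -1: f_y(-1, y) = 2*y - 1; no integer root y with |y| ≤ 4.
  x = 0: f_y(0, y) = 2*y; vanishes at y ∈ {0}. (0, 0): f_x = 0, f = 0 — SINGULAR.
  x = 1: f_y(1, y) = 2*y - 1; no integer root y with |y| ≤ 4.
  x = 2: f_y(2, y) = 2*y - 4; vanishes at y ∈ {2}. (2, 2): f_x = -20 ≠ 0.
  x = 3: f_y(3, y) = 2*y - 9; no integer root y with |y| ≤ 4.
  x = 4: f_y(4, y) = 2*y - 16; no integer root y with |y| ≤ 4.
Only singular point on the grid: (0, 0).
Classify: substitute x = 0 + u, y = 0 + v and expand: f = -u**3 - u**2*v + v**2.
No constant or linear terms (consistent with a singular point). Quadratic part: v**2. Cubic part: -u**3 - u**2*v.
The quadratic part v**2 is a perfect square, so there is a single (double) tangent line v = 0, i.e. y = 0. Restricting the cubic part to that line (v = 0) leaves -u**3 ≠ 0, so f is not divisible by v and the branch is v² ≈ u**3 to lowest order — this is a cusp.
Classification: cusp.


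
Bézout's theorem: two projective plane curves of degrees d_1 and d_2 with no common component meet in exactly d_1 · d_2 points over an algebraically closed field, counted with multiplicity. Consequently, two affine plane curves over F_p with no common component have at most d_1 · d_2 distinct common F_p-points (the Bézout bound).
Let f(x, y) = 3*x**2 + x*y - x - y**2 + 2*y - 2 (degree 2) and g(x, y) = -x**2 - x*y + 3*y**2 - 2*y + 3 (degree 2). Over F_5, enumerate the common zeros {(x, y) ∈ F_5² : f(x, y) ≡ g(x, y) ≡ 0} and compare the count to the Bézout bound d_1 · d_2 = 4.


Common zeros: {(1, 3)}; count = 1; Bézout bound = 4.

deg(f) = 2, deg(g) = 2, so Bézout bound = 4.
Scan x ∈ F_5. For each x, list the y ∈ F_5 with f(x, y) ≡ 0 and those with g(x, y) ≡ 0 (mod 5); the common zeros in that column are the intersection.
  x = 0: f ≡ 0 at y ∈ {3, 4}; g ≡ 0 at y ∈ ∅; common: ∅.
  x = 1: f ≡ 0 at y ∈ {0, 3}; g ≡ 0 at y ∈ {3}; common: {3}.
  x = 2: f ≡ 0 at y ∈ ∅; g ≡ 0 at y ∈ ∅; common: ∅.
  x = 3: f ≡ 0 at y ∈ ∅; g ≡ 0 at y ∈ ∅; common: ∅.
  x = 4: f ≡ 0 at y ∈ {2, 4}; g ≡ 0 at y ∈ ∅; common: ∅.
Collecting: common zeros = {(1, 3)}, so the count is 1.
Comparison with the Bézout bound: 1 ≤ 4 = deg(f)·deg(g), as expected for curves with no common component (the affine F_5-count falls short of the bound because intersections may lie at infinity, over extension fields, or carry multiplicity).


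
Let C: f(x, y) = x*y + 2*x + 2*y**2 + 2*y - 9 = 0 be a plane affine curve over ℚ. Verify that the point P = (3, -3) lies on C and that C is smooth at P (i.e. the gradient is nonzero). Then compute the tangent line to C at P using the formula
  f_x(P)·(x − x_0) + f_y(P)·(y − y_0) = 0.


Tangent line at P: -x - 7*y - 18 = 0.

Step 1: f(3, -3) = 0, so P lies on C.
Step 2: partial derivatives
  f_x(x, y) = y + 2, f_y(x, y) = x + 4*y + 2.
  f_x(P) = -1, f_y(P) = -7 (gradient nonzero, so P is smooth).
Step 3: tangent line at P: -1·(x − 3) + -7·(y − -3) = 0.
Expanding: -x - 7*y - 18 = 0.


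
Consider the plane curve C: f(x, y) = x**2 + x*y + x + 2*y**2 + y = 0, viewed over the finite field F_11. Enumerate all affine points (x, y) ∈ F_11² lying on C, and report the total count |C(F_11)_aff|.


Affine F_11-points: {(0, 0), (0, 5), (2, 1), (2, 3), (5, 3), (5, 5), (7, 1), (7, 6), (8, 6), (10, 0)}; count = 10.

For each of the 121 pairs (x, y) ∈ F_11², evaluate f(x, y) mod 11. Record the zeros.
  x = 0: [0↦0, 1↦3, 2↦10, 3↦10, 4↦3, 5↦0, 6↦1, 7↦6, 8↦4, 9↦6, 10↦1]  zeros at y ∈ {0, 5}
  x = 1: [0↦2, 1↦6, 2↦3, 3↦4, 4↦9, 5↦7, 6↦9, 7↦4, 8↦3, 9↦6, 10↦2]  zeros at y ∈ ∅
  x = 2: [0↦6, 1↦0, 2↦9, 3↦0, 4↦6, 5↦5, 6↦8, 7↦4, 8↦4, 9↦8, 10↦5]  zeros at y ∈ {1, 3}
  x = 3: [0↦1, 1↦7, 2↦6, 3↦9, 4↦5, 5↦5, 6↦9, 7↦6, 8↦7, 9↦1, 10↦10]  zeros at y ∈ ∅
  x = 4: [0↦9, 1↦5, 2↦5, 3↦9, 4↦6, 5↦7, 6↦1, 7↦10, 8↦1, 9↦7, 10↦6]  zeros at y ∈ ∅
  x = 5: [0↦8, 1↦5, 2↦6, 3↦0, 4↦9, 5↦0, 6↦6, 7↦5, 8↦8, 9↦4, 10↦4]  zeros at y ∈ {3, 5}
  x = 6: [0↦9, 1↦7, 2↦9, 3↦4, 4↦3, 5↦6, 6↦2, 7↦2, 8↦6, 9↦3, 10↦4]  zeros at y ∈ ∅
  x = 7: [0↦1, 1↦0, 2↦3, 3↦10, 4↦10, 5↦3, 6↦0, 7↦1, 8↦6, 9↦4, 10↦6]  zeros at y ∈ {1, 6}
  x = 8: [0↦6, 1↦6, 2↦10, 3↦7, 4↦8, 5↦2, 6↦0, 7↦2, 8↦8, 9↦7, 10↦10]  zeros at y ∈ {6}
  x = 9: [0↦2, 1↦3, 2↦8, 3↦6, 4↦8, 5↦3, 6↦2, 7↦5, 8↦1, 9↦1, 10↦5]  zeros at y ∈ ∅
  x = 10: [0↦0, 1↦2, 2↦8, 3↦7, 4↦10, 5↦6, 6↦6, 7↦10, 8↦7, 9↦8, 10↦2]  zeros at y ∈ {0}
Collecting zeros: affine points = {(0, 0), (0, 5), (2, 1), (2, 3), (5, 3), (5, 5), (7, 1), (7, 6), (8, 6), (10, 0)}.
Total count |C(F_11)_aff| = 10.


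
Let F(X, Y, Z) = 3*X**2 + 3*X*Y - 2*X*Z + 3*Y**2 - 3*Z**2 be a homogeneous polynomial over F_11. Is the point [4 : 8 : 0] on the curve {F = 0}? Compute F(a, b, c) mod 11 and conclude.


F(4,8,0) ≡ 6 (mod 11); P is NOT on the curve.

Evaluate F(4, 8, 0) term-by-term (mod 11).
  3*X**2 ↦ 3·16·1·1 = 48
  3*X*Y ↦ 3·4·8·1 = 96
  -2*X*Z ↦ -2·4·1·0 = 0
  3*Y**2 ↦ 3·1·64·1 = 192
  -3*Z**2 ↦ -3·1·1·0 = 0
Sum: F(4, 8, 0) = (48) + (96) + (0) + (192) + (0) = 336.
Reducing mod 11: 336 ≡ 6 (mod 11).
Since F(a, b, c) ≡ 6 ≠ 0 (mod 11), P does NOT lie on the curve.


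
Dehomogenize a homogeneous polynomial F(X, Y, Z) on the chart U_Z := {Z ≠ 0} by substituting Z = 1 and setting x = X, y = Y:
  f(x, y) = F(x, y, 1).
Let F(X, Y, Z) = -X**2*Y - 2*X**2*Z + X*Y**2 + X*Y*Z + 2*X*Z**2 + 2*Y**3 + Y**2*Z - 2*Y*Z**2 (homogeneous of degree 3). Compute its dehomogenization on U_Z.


f(x, y) = -x**2*y - 2*x**2 + x*y**2 + x*y + 2*x + 2*y**3 + y**2 - 2*y

On U_Z we set Z = 1. Each monomial c·X^i·Y^j·Z^k in F becomes c·x^i·y^j·1^k = c·x^i·y^j.
Substituting Z = 1: F(X, Y, 1) = -x**2*y - 2*x**2 + x*y**2 + x*y + 2*x + 2*y**3 + y**2 - 2*y.
Note: deg(f) ≤ deg(F) = 3; strict inequality happens when F is divisible by Z (lost terms).


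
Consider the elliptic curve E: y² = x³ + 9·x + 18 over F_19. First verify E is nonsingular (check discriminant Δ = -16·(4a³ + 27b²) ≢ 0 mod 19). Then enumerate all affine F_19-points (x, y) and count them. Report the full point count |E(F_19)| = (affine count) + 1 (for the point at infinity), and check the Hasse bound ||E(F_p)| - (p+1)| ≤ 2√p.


Affine points = {(1, 3), (1, 16), (2, 5), (2, 14), (4, 2), (4, 17), (5, 6), (5, 13), (7, 5), (7, 14), (9, 7), (9, 12), (10, 5), (10, 14), (11, 2), (11, 17), (12, 7), (12, 12), (14, 0), (17, 7), (17, 12)}; affine count = 21; |E(F_19)| = 22.

Discriminant check: Δ ∝ 4a³ + 27b² = 4·9³ + 27·18² = 4·729 + 27·324 ≡ 17 (mod 19). Nonzero ⇒ E is nonsingular.
For each x ∈ F_19, compute rhs = x³ + 9·x + 18 mod 19, then count y ∈ F_19 with y² ≡ rhs.
  x = 0: rhs = 18, matching y values: none (0 points).
  x = 1: rhs = 9, matching y values: 3, 16 (2 points).
  x = 2: rhs = 6, matching y values: 5, 14 (2 points).
  x = 3: rhs = 15, matching y values: none (0 points).
  x = 4: rhs = 4, matching y values: 2, 17 (2 points).
  x = 5: rhs = 17, matching y values: 6, 13 (2 points).
  x = 6: rhs = 3, matching y values: none (0 points).
  x = 7: rhs = 6, matching y values: 5, 14 (2 points).
  x = 8: rhs = 13, matching y values: none (0 points).
  x = 9: rhs = 11, matching y values: 7, 12 (2 points).
  x = 10: rhs = 6, matching y values: 5, 14 (2 points).
  x = 11: rhs = 4, matching y values: 2, 17 (2 points).
  x = 12: rhs = 11, matching y values: 7, 12 (2 points).
  x = 13: rhs = 14, matching y values: none (0 points).
  x = 14: rhs = 0, matching y values: 0 (1 points).
  x = 15: rhs = 13, matching y values: none (0 points).
  x = 16: rhs = 2, matching y values: none (0 points).
  x = 17: rhs = 11, matching y values: 7, 12 (2 points).
  x = 18: rhs = 8, matching y values: none (0 points).
Total affine count: 21.
Full point count |E(F_19)| = 21 + 1 = 22.
Hasse bound: |22 − (19+1)| = |2| = 2 ≤ 2√19 ≈ 8.7178 ✓.


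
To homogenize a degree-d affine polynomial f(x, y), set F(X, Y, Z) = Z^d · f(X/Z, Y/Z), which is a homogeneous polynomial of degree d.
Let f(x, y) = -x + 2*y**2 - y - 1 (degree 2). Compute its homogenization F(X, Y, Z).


F(X, Y, Z) = -X*Z + 2*Y**2 - Y*Z - Z**2

deg(f) = 2.
Substitute x = X/Z, y = Y/Z into f, then multiply by Z^2.
  monomial -1·x^1·y^0 ↦ -1·X^1·Y^0·Z^1.
  monomial 2·x^0·y^2 ↦ 2·X^0·Y^2·Z^0.
  monomial -1·x^0·y^1 ↦ -1·X^0·Y^1·Z^1.
  monomial -1·x^0·y^0 ↦ -1·X^0·Y^0·Z^2.
Collecting: F(X, Y, Z) = -X*Z + 2*Y**2 - Y*Z - Z**2.


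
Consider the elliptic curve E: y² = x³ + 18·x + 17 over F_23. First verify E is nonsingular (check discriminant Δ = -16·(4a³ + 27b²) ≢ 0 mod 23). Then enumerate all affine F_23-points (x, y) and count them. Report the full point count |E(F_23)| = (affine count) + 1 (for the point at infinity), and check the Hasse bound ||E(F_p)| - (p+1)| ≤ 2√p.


Affine points = {(1, 6), (1, 17), (3, 11), (3, 12), (5, 5), (5, 18), (7, 7), (7, 16), (8, 11), (8, 12), (10, 1), (10, 22), (12, 11), (12, 12), (14, 0), (16, 10), (16, 13), (18, 3), (18, 20)}; affine count = 19; |E(F_23)| = 20.

Discriminant check: Δ ∝ 4a³ + 27b² = 4·18³ + 27·17² = 4·5832 + 27·289 ≡ 12 (mod 23). Nonzero ⇒ E is nonsingular.
For each x ∈ F_23, compute rhs = x³ + 18·x + 17 mod 23, then count y ∈ F_23 with y² ≡ rhs.
  x = 0: rhs = 17, matching y values: none (0 points).
  x = 1: rhs = 13, matching y values: 6, 17 (2 points).
  x = 2: rhs = 15, matching y values: none (0 points).
  x = 3: rhs = 6, matching y values: 11, 12 (2 points).
  x = 4: rhs = 15, matching y values: none (0 points).
  x = 5: rhs = 2, matching y values: 5, 18 (2 points).
  x = 6: rhs = 19, matching y values: none (0 points).
  x = 7: rhs = 3, matching y values: 7, 16 (2 points).
  x = 8: rhs = 6, matching y values: 11, 12 (2 points).
  x = 9: rhs = 11, matching y values: none (0 points).
  x = 10: rhs = 1, matching y values: 1, 22 (2 points).
  x = 11: rhs = 5, matching y values: none (0 points).
  x = 12: rhs = 6, matching y values: 11, 12 (2 points).
  x = 13: rhs = 10, matching y values: none (0 points).
  x = 14: rhs = 0, matching y values: 0 (1 points).
  x = 15: rhs = 5, matching y values: none (0 points).
  x = 16: rhs = 8, matching y values: 10, 13 (2 points).
  x = 17: rhs = 15, matching y values: none (0 points).
  x = 18: rhs = 9, matching y values: 3, 20 (2 points).
  x = 19: rhs = 19, matching y values: none (0 points).
  x = 20: rhs = 5, matching y values: none (0 points).
  x = 21: rhs = 19, matching y values: none (0 points).
  x = 22: rhs = 21, matching y values: none (0 points).
Total affine count: 19.
Full point count |E(F_23)| = 19 + 1 = 20.
Hasse bound: |20 − (23+1)| = |-4| = 4 ≤ 2√23 ≈ 9.5917 ✓.


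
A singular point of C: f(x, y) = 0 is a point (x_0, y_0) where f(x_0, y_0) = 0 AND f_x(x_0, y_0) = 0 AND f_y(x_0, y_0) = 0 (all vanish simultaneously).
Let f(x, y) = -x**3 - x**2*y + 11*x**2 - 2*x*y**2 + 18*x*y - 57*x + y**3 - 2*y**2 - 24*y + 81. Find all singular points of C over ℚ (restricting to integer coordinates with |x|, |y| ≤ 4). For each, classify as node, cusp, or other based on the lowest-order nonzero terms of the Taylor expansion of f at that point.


Singular points: {(3, 3)}; classification: node.

Compute partial derivatives:
  f_x = -3*x**2 - 2*x*y + 22*x - 2*y**2 + 18*y - 57.
  f_y = -x**2 - 4*x*y + 18*x + 3*y**2 - 4*y - 24.
Scan x_0 ∈ {−4, ..., 4}. For each x_0, f_y(x_0, y) is a polynomial in y; find its integer roots y ∈ {−4, ..., 4}, then test f_x and f at those candidates.
  x = -4: f_y(-4, y) = 3*y**2 + 12*y - 112; no integer root y with |y| ≤ 4.
  x = -3: f_y(-3, y) = 3*y**2 + 8*y - 87; no integer root y with |y| ≤ 4.
  x = -2: f_y(-2, y) = 3*y**2 + 4*y - 64; vanishes at y ∈ {4}. (-2, 4): f_x = -57 ≠ 0.
  x = -1: f_y(-1, y) = 3*y**2 - 43; no integer root y with |y| ≤ 4.
  x = 0: f_y(0, y) = 3*y**2 - 4*y - 24; no integer root y with |y| ≤ 4.
  x = 1: f_y(1, y) = 3*y**2 - 8*y - 7; no integer root y with |y| ≤ 4.
  x = 2: f_y(2, y) = 3*y**2 - 12*y + 8; no integer root y with |y| ≤ 4.
  x = 3: f_y(3, y) = 3*y**2 - 16*y + 21; vanishes at y ∈ {3}. (3, 3): f_x = 0, f = 0 — SINGULAR.
  x = 4: f_y(4, y) = 3*y**2 - 20*y + 32; vanishes at y ∈ {4}. (4, 4): f_x = -9 ≠ 0.
Only singular point on the grid: (3, 3).
Classify: substitute x = 3 + u, y = 3 + v and expand: f = -u**3 - u**2*v - u**2 - 2*u*v**2 + v**3 + v**2.
No constant or linear terms (consistent with a singular point). Quadratic part: -u**2 + v**2. Cubic part: -u**3 - u**2*v - 2*u*v**2 + v**3.
The quadratic part v**2 - u**2 = (v − u)(v + u) splits into two distinct linear factors, so there are two distinct tangent lines y − 3 = ±(x − 3) — this is a node (ordinary double point).
Classification: node.


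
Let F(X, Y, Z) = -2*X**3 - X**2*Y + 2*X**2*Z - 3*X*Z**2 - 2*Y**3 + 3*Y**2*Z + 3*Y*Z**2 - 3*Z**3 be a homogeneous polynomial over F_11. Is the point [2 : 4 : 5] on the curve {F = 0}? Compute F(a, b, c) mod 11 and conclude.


F(2,4,5) ≡ 5 (mod 11); P is NOT on the curve.

Evaluate F(2, 4, 5) term-by-term (mod 11).
  -2*X**3 ↦ -2·8·1·1 = -16
  -X**2*Y ↦ -1·4·4·1 = -16
  2*X**2*Z ↦ 2·4·1·5 = 40
  -3*X*Z**2 ↦ -3·2·1·25 = -150
  -2*Y**3 ↦ -2·1·64·1 = -128
  3*Y**2*Z ↦ 3·1·16·5 = 240
  3*Y*Z**2 ↦ 3·1·4·25 = 300
  -3*Z**3 ↦ -3·1·1·125 = -375
Sum: F(2, 4, 5) = (-16) + (-16) + (40) + (-150) + (-128) + (240) + (300) + (-375) = -105.
Reducing mod 11: -105 ≡ 5 (mod 11).
Since F(a, b, c) ≡ 5 ≠ 0 (mod 11), P does NOT lie on the curve.


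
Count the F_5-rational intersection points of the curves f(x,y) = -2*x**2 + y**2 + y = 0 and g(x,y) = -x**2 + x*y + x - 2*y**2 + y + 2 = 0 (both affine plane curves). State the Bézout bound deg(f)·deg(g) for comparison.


Common zeros: {(1, 3)}; count = 1; Bézout bound = 4.

deg(f) = 2, deg(g) = 2, so Bézout bound = 4.
Scan x ∈ F_5. For each x, list the y ∈ F_5 with f(x, y) ≡ 0 and those with g(x, y) ≡ 0 (mod 5); the common zeros in that column are the intersection.
  x = 0: f ≡ 0 at y ∈ {0, 4}; g ≡ 0 at y ∈ ∅; common: ∅.
  x = 1: f ≡ 0 at y ∈ {1, 3}; g ≡ 0 at y ∈ {3}; common: {3}.
  x = 2: f ≡ 0 at y ∈ ∅; g ≡ 0 at y ∈ {0, 4}; common: ∅.
  x = 3: f ≡ 0 at y ∈ ∅; g ≡ 0 at y ∈ {3, 4}; common: ∅.
  x = 4: f ≡ 0 at y ∈ {1, 3}; g ≡ 0 at y ∈ {0}; common: ∅.
Collecting: common zeros = {(1, 3)}, so the count is 1.
Comparison with the Bézout bound: 1 ≤ 4 = deg(f)·deg(g), as expected for curves with no common component (the affine F_5-count falls short of the bound because intersections may lie at infinity, over extension fields, or carry multiplicity).


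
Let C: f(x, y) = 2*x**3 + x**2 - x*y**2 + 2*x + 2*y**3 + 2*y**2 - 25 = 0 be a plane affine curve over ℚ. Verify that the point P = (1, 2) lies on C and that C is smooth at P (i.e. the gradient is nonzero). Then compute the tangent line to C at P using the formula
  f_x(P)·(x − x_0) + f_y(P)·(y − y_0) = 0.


Tangent line at P: 6*x + 28*y - 62 = 0.

Step 1: f(1, 2) = 0, so P lies on C.
Step 2: partial derivatives
  f_x(x, y) = 6*x**2 + 2*x - y**2 + 2, f_y(x, y) = -2*x*y + 6*y**2 + 4*y.
  f_x(P) = 6, f_y(P) = 28 (gradient nonzero, so P is smooth).
Step 3: tangent line at P: 6·(x − 1) + 28·(y − 2) = 0.
Expanding: 6*x + 28*y - 62 = 0.


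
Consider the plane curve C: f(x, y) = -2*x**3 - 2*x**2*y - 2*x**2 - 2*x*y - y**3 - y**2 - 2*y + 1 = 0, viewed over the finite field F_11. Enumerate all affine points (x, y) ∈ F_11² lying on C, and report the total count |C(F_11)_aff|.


Affine F_11-points: {(1, 1), (1, 8), (3, 1), (4, 4), (5, 1), (5, 4), (5, 5), (7, 2), (8, 4)}; count = 9.

For each of the 121 pairs (x, y) ∈ F_11², evaluate f(x, y) mod 11. Record the zeros.
  x = 0: [0↦1, 1↦8, 2↦7, 3↦3, 4↦1, 5↦6, 6↦1, 7↦2, 8↦3, 9↦9, 10↦3]  zeros at y ∈ ∅
  x = 1: [0↦8, 1↦0, 2↦6, 3↦9, 4↦3, 5↦4, 6↦6, 7↦3, 8↦0, 9↦2, 10↦3]  zeros at y ∈ {1, 8}
  x = 2: [0↦10, 1↦5, 2↦3, 3↦9, 4↦6, 5↦10, 6↦4, 7↦4, 8↦4, 9↦9, 10↦2]  zeros at y ∈ ∅
  x = 3: [0↦6, 1↦0, 2↦8, 3↦2, 4↦9, 5↦1, 6↦5, 7↦4, 8↦3, 9↦7, 10↦10]  zeros at y ∈ {1}
  x = 4: [0↦6, 1↦6, 2↦9, 3↦9, 4↦0, 5↦9, 6↦8, 7↦2, 8↦7, 9↦6, 10↦4]  zeros at y ∈ {4}
  x = 5: [0↦9, 1↦0, 2↦5, 3↦7, 4↦0, 5↦0, 6↦1, 7↦8, 8↦4, 9↦5, 10↦5]  zeros at y ∈ {1, 4, 5}
  x = 6: [0↦3, 1↦3, 2↦6, 3↦6, 4↦8, 5↦6, 6↦5, 7↦10, 8↦4, 9↦3, 10↦1]  zeros at y ∈ ∅
  x = 7: [0↦9, 1↦3, 2↦0, 3↦5, 4↦1, 5↦4, 6↦8, 7↦7, 8↦6, 9↦10, 10↦2]  zeros at y ∈ {2}
  x = 8: [0↦4, 1↦10, 2↦8, 3↦3, 4↦0, 5↦4, 6↦9, 7↦9, 8↦9, 9↦3, 10↦7]  zeros at y ∈ {4}
  x = 9: [0↦9, 1↦1, 2↦7, 3↦10, 4↦4, 5↦5, 6↦7, 7↦4, 8↦1, 9↦3, 10↦4]  zeros at y ∈ ∅
  x = 10: [0↦1, 1↦8, 2↦7, 3↦3, 4↦1, 5↦6, 6↦1, 7↦2, 8↦3, 9↦9, 10↦3]  zeros at y ∈ ∅
Collecting zeros: affine points = {(1, 1), (1, 8), (3, 1), (4, 4), (5, 1), (5, 4), (5, 5), (7, 2), (8, 4)}.
Total count |C(F_11)_aff| = 9.


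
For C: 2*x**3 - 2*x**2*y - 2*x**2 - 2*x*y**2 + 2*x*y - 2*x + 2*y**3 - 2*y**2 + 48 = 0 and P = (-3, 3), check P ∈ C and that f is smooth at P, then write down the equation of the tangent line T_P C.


Tangent line at P: 88*x + 54*y + 102 = 0.

Step 1: f(-3, 3) = 0, so P lies on C.
Step 2: partial derivatives
  f_x(x, y) = 6*x**2 - 4*x*y - 4*x - 2*y**2 + 2*y - 2, f_y(x, y) = -2*x**2 - 4*x*y + 2*x + 6*y**2 - 4*y.
  f_x(P) = 88, f_y(P) = 54 (gradient nonzero, so P is smooth).
Step 3: tangent line at P: 88·(x − -3) + 54·(y − 3) = 0.
Expanding: 88*x + 54*y + 102 = 0.


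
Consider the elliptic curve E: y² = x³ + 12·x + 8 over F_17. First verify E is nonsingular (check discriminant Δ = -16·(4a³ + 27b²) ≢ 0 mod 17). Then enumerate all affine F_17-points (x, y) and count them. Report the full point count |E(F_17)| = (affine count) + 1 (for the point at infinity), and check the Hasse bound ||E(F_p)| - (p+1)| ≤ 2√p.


Affine points = {(0, 5), (0, 12), (1, 2), (1, 15), (4, 1), (4, 16), (8, 2), (8, 15), (11, 3), (11, 14), (13, 7), (13, 10), (14, 8), (14, 9)}; affine count = 14; |E(F_17)| = 15.

Discriminant check: Δ ∝ 4a³ + 27b² = 4·12³ + 27·8² = 4·1728 + 27·64 ≡ 4 (mod 17). Nonzero ⇒ E is nonsingular.
For each x ∈ F_17, compute rhs = x³ + 12·x + 8 mod 17, then count y ∈ F_17 with y² ≡ rhs.
  x = 0: rhs = 8, matching y values: 5, 12 (2 points).
  x = 1: rhs = 4, matching y values: 2, 15 (2 points).
  x = 2: rhs = 6, matching y values: none (0 points).
  x = 3: rhs = 3, matching y values: none (0 points).
  x = 4: rhs = 1, matching y values: 1, 16 (2 points).
  x = 5: rhs = 6, matching y values: none (0 points).
  x = 6: rhs = 7, matching y values: none (0 points).
  x = 7: rhs = 10, matching y values: none (0 points).
  x = 8: rhs = 4, matching y values: 2, 15 (2 points).
  x = 9: rhs = 12, matching y values: none (0 points).
  x = 10: rhs = 6, matching y values: none (0 points).
  x = 11: rhs = 9, matching y values: 3, 14 (2 points).
  x = 12: rhs = 10, matching y values: none (0 points).
  x = 13: rhs = 15, matching y values: 7, 10 (2 points).
  x = 14: rhs = 13, matching y values: 8, 9 (2 points).
  x = 15: rhs = 10, matching y values: none (0 points).
  x = 16: rhs = 12, matching y values: none (0 points).
Total affine count: 14.
Full point count |E(F_17)| = 14 + 1 = 15.
Hasse bound: |15 − (17+1)| = |-3| = 3 ≤ 2√17 ≈ 8.2462 ✓.


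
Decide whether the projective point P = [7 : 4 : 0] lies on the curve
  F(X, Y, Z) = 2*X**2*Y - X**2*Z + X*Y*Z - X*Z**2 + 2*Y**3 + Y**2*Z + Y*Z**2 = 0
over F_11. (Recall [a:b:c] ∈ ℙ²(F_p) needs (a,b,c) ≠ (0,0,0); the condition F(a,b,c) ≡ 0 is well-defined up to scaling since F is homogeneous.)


F(7,4,0) ≡ 3 (mod 11); P is NOT on the curve.

Evaluate F(7, 4, 0) term-by-term (mod 11).
  2*X**2*Y ↦ 2·49·4·1 = 392
  -X**2*Z ↦ -1·49·1·0 = 0
  X*Y*Z ↦ 1·7·4·0 = 0
  -X*Z**2 ↦ -1·7·1·0 = 0
  2*Y**3 ↦ 2·1·64·1 = 128
  Y**2*Z ↦ 1·1·16·0 = 0
  Y*Z**2 ↦ 1·1·4·0 = 0
Sum: F(7, 4, 0) = (392) + (0) + (0) + (0) + (128) + (0) + (0) = 520.
Reducing mod 11: 520 ≡ 3 (mod 11).
Since F(a, b, c) ≡ 3 ≠ 0 (mod 11), P does NOT lie on the curve.


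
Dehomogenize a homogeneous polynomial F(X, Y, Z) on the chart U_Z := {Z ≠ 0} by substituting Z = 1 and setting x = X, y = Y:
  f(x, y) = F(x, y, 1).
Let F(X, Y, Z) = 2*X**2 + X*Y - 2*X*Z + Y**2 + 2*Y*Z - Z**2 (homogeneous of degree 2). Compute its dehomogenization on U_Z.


f(x, y) = 2*x**2 + x*y - 2*x + y**2 + 2*y - 1

On U_Z we set Z = 1. Each monomial c·X^i·Y^j·Z^k in F becomes c·x^i·y^j·1^k = c·x^i·y^j.
Substituting Z = 1: F(X, Y, 1) = 2*x**2 + x*y - 2*x + y**2 + 2*y - 1.
Note: deg(f) ≤ deg(F) = 2; strict inequality happens when F is divisible by Z (lost terms).


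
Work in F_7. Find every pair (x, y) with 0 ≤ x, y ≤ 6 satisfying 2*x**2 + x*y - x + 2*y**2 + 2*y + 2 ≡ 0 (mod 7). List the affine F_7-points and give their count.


Affine F_7-points: {(0, 2), (0, 4), (2, 1), (2, 4), (3, 2), (3, 6), (5, 1), (5, 6)}; count = 8.

For each of the 49 pairs (x, y) ∈ F_7², evaluate f(x, y) mod 7. Record the zeros.
  x = 0: [0↦2, 1↦6, 2↦0, 3↦5, 4↦0, 5↦6, 6↦2]  zeros at y ∈ {2, 4}
  x = 1: [0↦3, 1↦1, 2↦3, 3↦2, 4↦5, 5↦5, 6↦2]  zeros at y ∈ ∅
  x = 2: [0↦1, 1↦0, 2↦3, 3↦3, 4↦0, 5↦1, 6↦6]  zeros at y ∈ {1, 4}
  x = 3: [0↦3, 1↦3, 2↦0, 3↦1, 4↦6, 5↦1, 6↦0]  zeros at y ∈ {2, 6}
  x = 4: [0↦2, 1↦3, 2↦1, 3↦3, 4↦2, 5↦5, 6↦5]  zeros at y ∈ ∅
  x = 5: [0↦5, 1↦0, 2↦6, 3↦2, 4↦2, 5↦6, 6↦0]  zeros at y ∈ {1, 6}
  x = 6: [0↦5, 1↦1, 2↦1, 3↦5, 4↦6, 5↦4, 6↦6]  zeros at y ∈ ∅
Collecting zeros: affine points = {(0, 2), (0, 4), (2, 1), (2, 4), (3, 2), (3, 6), (5, 1), (5, 6)}.
Total count |C(F_7)_aff| = 8.


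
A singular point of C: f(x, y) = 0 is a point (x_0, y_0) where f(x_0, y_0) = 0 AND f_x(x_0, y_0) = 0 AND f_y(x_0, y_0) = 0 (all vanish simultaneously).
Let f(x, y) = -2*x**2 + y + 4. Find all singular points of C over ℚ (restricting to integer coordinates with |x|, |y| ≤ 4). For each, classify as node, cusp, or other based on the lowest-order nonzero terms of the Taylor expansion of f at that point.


No singular points in the scanned grid; C is smooth there.

Compute partial derivatives:
  f_x = -4*x.
  f_y = 1.
f_y = 1 is a nonzero constant, so f_y never vanishes: no point (x, y) can satisfy f = f_x = f_y = 0. In particular no (x, y) ∈ {−4, ..., 4}² is singular; the curve is smooth.


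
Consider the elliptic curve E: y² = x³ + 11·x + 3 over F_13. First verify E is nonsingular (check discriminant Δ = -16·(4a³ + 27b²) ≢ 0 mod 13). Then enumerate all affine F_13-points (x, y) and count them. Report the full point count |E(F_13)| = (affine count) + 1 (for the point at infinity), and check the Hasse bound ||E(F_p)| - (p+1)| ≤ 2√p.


Affine points = {(0, 4), (0, 9), (5, 1), (5, 12), (6, 5), (6, 8), (9, 5), (9, 8), (11, 5), (11, 8), (12, 2), (12, 11)}; affine count = 12; |E(F_13)| = 13.

Discriminant check: Δ ∝ 4a³ + 27b² = 4·11³ + 27·3² = 4·1331 + 27·9 ≡ 3 (mod 13). Nonzero ⇒ E is nonsingular.
For each x ∈ F_13, compute rhs = x³ + 11·x + 3 mod 13, then count y ∈ F_13 with y² ≡ rhs.
  x = 0: rhs = 3, matching y values: 4, 9 (2 points).
  x = 1: rhs = 2, matching y values: none (0 points).
  x = 2: rhs = 7, matching y values: none (0 points).
  x = 3: rhs = 11, matching y values: none (0 points).
  x = 4: rhs = 7, matching y values: none (0 points).
  x = 5: rhs = 1, matching y values: 1, 12 (2 points).
  x = 6: rhs = 12, matching y values: 5, 8 (2 points).
  x = 7: rhs = 7, matching y values: none (0 points).
  x = 8: rhs = 5, matching y values: none (0 points).
  x = 9: rhs = 12, matching y values: 5, 8 (2 points).
  x = 10: rhs = 8, matching y values: none (0 points).
  x = 11: rhs = 12, matching y values: 5, 8 (2 points).
  x = 12: rhs = 4, matching y values: 2, 11 (2 points).
Total affine count: 12.
Full point count |E(F_13)| = 12 + 1 = 13.
Hasse bound: |13 − (13+1)| = |-1| = 1 ≤ 2√13 ≈ 7.2111 ✓.


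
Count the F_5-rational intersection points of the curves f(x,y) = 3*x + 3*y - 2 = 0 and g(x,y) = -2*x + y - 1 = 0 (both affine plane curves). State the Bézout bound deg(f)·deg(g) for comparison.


Common zeros: {(1, 3)}; count = 1; Bézout bound = 1.

deg(f) = 1, deg(g) = 1, so Bézout bound = 1.
Scan x ∈ F_5. For each x, list the y ∈ F_5 with f(x, y) ≡ 0 and those with g(x, y) ≡ 0 (mod 5); the common zeros in that column are the intersection.
  x = 0: f ≡ 0 at y ∈ {4}; g ≡ 0 at y ∈ {1}; common: ∅.
  x = 1: f ≡ 0 at y ∈ {3}; g ≡ 0 at y ∈ {3}; common: {3}.
  x = 2: f ≡ 0 at y ∈ {2}; g ≡ 0 at y ∈ {0}; common: ∅.
  x = 3: f ≡ 0 at y ∈ {1}; g ≡ 0 at y ∈ {2}; common: ∅.
  x = 4: f ≡ 0 at y ∈ {0}; g ≡ 0 at y ∈ {4}; common: ∅.
Collecting: common zeros = {(1, 3)}, so the count is 1.
Comparison with the Bézout bound: 1 ≤ 1 = deg(f)·deg(g), as expected for curves with no common component (the bound is attained).


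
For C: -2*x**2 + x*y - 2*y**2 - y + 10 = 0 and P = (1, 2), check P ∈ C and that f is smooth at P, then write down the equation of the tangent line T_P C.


Tangent line at P: -2*x - 8*y + 18 = 0.

Step 1: f(1, 2) = 0, so P lies on C.
Step 2: partial derivatives
  f_x(x, y) = -4*x + y, f_y(x, y) = x - 4*y - 1.
  f_x(P) = -2, f_y(P) = -8 (gradient nonzero, so P is smooth).
Step 3: tangent line at P: -2·(x − 1) + -8·(y − 2) = 0.
Expanding: -2*x - 8*y + 18 = 0.


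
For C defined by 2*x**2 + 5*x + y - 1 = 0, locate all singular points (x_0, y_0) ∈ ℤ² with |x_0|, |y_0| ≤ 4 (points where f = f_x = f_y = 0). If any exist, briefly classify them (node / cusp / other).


No singular points in the scanned grid; C is smooth there.

Compute partial derivatives:
  f_x = 4*x + 5.
  f_y = 1.
f_y = 1 is a nonzero constant, so f_y never vanishes: no point (x, y) can satisfy f = f_x = f_y = 0. In particular no (x, y) ∈ {−4, ..., 4}² is singular; the curve is smooth.


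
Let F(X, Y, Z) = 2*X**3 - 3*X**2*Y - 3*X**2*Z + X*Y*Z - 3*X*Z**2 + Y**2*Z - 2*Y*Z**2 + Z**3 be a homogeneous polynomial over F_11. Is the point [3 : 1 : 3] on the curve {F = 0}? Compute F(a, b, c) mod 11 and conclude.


F(3,1,3) ≡ 7 (mod 11); P is NOT on the curve.

Evaluate F(3, 1, 3) term-by-term (mod 11).
  2*X**3 ↦ 2·27·1·1 = 54
  -3*X**2*Y ↦ -3·9·1·1 = -27
  -3*X**2*Z ↦ -3·9·1·3 = -81
  X*Y*Z ↦ 1·3·1·3 = 9
  -3*X*Z**2 ↦ -3·3·1·9 = -81
  Y**2*Z ↦ 1·1·1·3 = 3
  -2*Y*Z**2 ↦ -2·1·1·9 = -18
  Z**3 ↦ 1·1·1·27 = 27
Sum: F(3, 1, 3) = (54) + (-27) + (-81) + (9) + (-81) + (3) + (-18) + (27) = -114.
Reducing mod 11: -114 ≡ 7 (mod 11).
Since F(a, b, c) ≡ 7 ≠ 0 (mod 11), P does NOT lie on the curve.


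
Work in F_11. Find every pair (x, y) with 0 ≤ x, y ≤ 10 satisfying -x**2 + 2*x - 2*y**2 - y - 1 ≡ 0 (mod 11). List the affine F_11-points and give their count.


Affine F_11-points: {(0, 2), (0, 3), (1, 0), (1, 5), (2, 2), (2, 3), (5, 7), (5, 9), (8, 7), (8, 9)}; count = 10.

For each of the 121 pairs (x, y) ∈ F_11², evaluate f(x, y) mod 11. Record the zeros.
  x = 0: [0↦10, 1↦7, 2↦0, 3↦0, 4↦7, 5↦10, 6↦9, 7↦4, 8↦6, 9↦4, 10↦9]  zeros at y ∈ {2, 3}
  x = 1: [0↦0, 1↦8, 2↦1, 3↦1, 4↦8, 5↦0, 6↦10, 7↦5, 8↦7, 9↦5, 10↦10]  zeros at y ∈ {0, 5}
  x = 2: [0↦10, 1↦7, 2↦0, 3↦0, 4↦7, 5↦10, 6↦9, 7↦4, 8↦6, 9↦4, 10↦9]  zeros at y ∈ {2, 3}
  x = 3: [0↦7, 1↦4, 2↦8, 3↦8, 4↦4, 5↦7, 6↦6, 7↦1, 8↦3, 9↦1, 10↦6]  zeros at y ∈ ∅
  x = 4: [0↦2, 1↦10, 2↦3, 3↦3, 4↦10, 5↦2, 6↦1, 7↦7, 8↦9, 9↦7, 10↦1]  zeros at y ∈ ∅
  x = 5: [0↦6, 1↦3, 2↦7, 3↦7, 4↦3, 5↦6, 6↦5, 7↦0, 8↦2, 9↦0, 10↦5]  zeros at y ∈ {7, 9}
  x = 6: [0↦8, 1↦5, 2↦9, 3↦9, 4↦5, 5↦8, 6↦7, 7↦2, 8↦4, 9↦2, 10↦7]  zeros at y ∈ ∅
  x = 7: [0↦8, 1↦5, 2↦9, 3↦9, 4↦5, 5↦8, 6↦7, 7↦2, 8↦4, 9↦2, 10↦7]  zeros at y ∈ ∅
  x = 8: [0↦6, 1↦3, 2↦7, 3↦7, 4↦3, 5↦6, 6↦5, 7↦0, 8↦2, 9↦0, 10↦5]  zeros at y ∈ {7, 9}
  x = 9: [0↦2, 1↦10, 2↦3, 3↦3, 4↦10, 5↦2, 6↦1, 7↦7, 8↦9, 9↦7, 10↦1]  zeros at y ∈ ∅
  x = 10: [0↦7, 1↦4, 2↦8, 3↦8, 4↦4, 5↦7, 6↦6, 7↦1, 8↦3, 9↦1, 10↦6]  zeros at y ∈ ∅
Collecting zeros: affine points = {(0, 2), (0, 3), (1, 0), (1, 5), (2, 2), (2, 3), (5, 7), (5, 9), (8, 7), (8, 9)}.
Total count |C(F_11)_aff| = 10.


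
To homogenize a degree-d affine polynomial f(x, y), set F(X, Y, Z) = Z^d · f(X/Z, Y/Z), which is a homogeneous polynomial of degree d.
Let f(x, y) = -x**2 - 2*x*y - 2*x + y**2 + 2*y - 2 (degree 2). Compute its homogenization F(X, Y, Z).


F(X, Y, Z) = -X**2 - 2*X*Y - 2*X*Z + Y**2 + 2*Y*Z - 2*Z**2

deg(f) = 2.
Substitute x = X/Z, y = Y/Z into f, then multiply by Z^2.
  monomial -1·x^2·y^0 ↦ -1·X^2·Y^0·Z^0.
  monomial -2·x^1·y^1 ↦ -2·X^1·Y^1·Z^0.
  monomial -2·x^1·y^0 ↦ -2·X^1·Y^0·Z^1.
  monomial 1·x^0·y^2 ↦ 1·X^0·Y^2·Z^0.
  monomial 2·x^0·y^1 ↦ 2·X^0·Y^1·Z^1.
  monomial -2·x^0·y^0 ↦ -2·X^0·Y^0·Z^2.
Collecting: F(X, Y, Z) = -X**2 - 2*X*Y - 2*X*Z + Y**2 + 2*Y*Z - 2*Z**2.
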